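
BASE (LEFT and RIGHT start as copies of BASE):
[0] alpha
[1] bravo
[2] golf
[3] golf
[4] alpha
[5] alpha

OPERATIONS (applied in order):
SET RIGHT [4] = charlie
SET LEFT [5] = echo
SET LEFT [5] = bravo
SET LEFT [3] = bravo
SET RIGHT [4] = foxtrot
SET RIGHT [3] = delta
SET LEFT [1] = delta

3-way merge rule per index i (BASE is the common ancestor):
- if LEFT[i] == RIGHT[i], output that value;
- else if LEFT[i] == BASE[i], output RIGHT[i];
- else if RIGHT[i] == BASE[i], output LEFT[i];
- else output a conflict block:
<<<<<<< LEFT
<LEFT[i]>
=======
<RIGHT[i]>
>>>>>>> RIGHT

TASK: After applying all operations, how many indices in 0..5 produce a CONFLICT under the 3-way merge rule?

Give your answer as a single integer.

Final LEFT:  [alpha, delta, golf, bravo, alpha, bravo]
Final RIGHT: [alpha, bravo, golf, delta, foxtrot, alpha]
i=0: L=alpha R=alpha -> agree -> alpha
i=1: L=delta, R=bravo=BASE -> take LEFT -> delta
i=2: L=golf R=golf -> agree -> golf
i=3: BASE=golf L=bravo R=delta all differ -> CONFLICT
i=4: L=alpha=BASE, R=foxtrot -> take RIGHT -> foxtrot
i=5: L=bravo, R=alpha=BASE -> take LEFT -> bravo
Conflict count: 1

Answer: 1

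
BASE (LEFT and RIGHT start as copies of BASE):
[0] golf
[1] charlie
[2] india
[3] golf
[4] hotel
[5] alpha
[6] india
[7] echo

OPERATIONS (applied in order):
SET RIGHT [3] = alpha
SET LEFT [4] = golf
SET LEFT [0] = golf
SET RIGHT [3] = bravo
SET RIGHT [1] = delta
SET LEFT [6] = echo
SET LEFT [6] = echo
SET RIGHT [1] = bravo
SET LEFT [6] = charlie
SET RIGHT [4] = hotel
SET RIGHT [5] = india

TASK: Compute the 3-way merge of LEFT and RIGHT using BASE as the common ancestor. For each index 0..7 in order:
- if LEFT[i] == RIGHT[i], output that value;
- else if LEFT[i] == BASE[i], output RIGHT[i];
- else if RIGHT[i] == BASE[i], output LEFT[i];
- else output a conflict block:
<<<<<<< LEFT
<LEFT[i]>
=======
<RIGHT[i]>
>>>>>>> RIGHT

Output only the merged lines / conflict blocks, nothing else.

Final LEFT:  [golf, charlie, india, golf, golf, alpha, charlie, echo]
Final RIGHT: [golf, bravo, india, bravo, hotel, india, india, echo]
i=0: L=golf R=golf -> agree -> golf
i=1: L=charlie=BASE, R=bravo -> take RIGHT -> bravo
i=2: L=india R=india -> agree -> india
i=3: L=golf=BASE, R=bravo -> take RIGHT -> bravo
i=4: L=golf, R=hotel=BASE -> take LEFT -> golf
i=5: L=alpha=BASE, R=india -> take RIGHT -> india
i=6: L=charlie, R=india=BASE -> take LEFT -> charlie
i=7: L=echo R=echo -> agree -> echo

Answer: golf
bravo
india
bravo
golf
india
charlie
echo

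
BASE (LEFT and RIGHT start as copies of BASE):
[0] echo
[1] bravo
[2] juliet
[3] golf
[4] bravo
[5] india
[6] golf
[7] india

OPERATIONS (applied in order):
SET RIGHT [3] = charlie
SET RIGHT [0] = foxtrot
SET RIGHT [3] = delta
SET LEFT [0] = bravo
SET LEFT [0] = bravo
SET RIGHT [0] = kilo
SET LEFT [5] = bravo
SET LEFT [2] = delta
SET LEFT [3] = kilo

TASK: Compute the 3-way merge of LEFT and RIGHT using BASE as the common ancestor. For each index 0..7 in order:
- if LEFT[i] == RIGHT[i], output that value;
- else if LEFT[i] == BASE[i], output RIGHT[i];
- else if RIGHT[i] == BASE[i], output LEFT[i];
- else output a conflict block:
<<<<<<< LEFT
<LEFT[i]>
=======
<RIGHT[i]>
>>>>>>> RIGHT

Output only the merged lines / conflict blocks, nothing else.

Final LEFT:  [bravo, bravo, delta, kilo, bravo, bravo, golf, india]
Final RIGHT: [kilo, bravo, juliet, delta, bravo, india, golf, india]
i=0: BASE=echo L=bravo R=kilo all differ -> CONFLICT
i=1: L=bravo R=bravo -> agree -> bravo
i=2: L=delta, R=juliet=BASE -> take LEFT -> delta
i=3: BASE=golf L=kilo R=delta all differ -> CONFLICT
i=4: L=bravo R=bravo -> agree -> bravo
i=5: L=bravo, R=india=BASE -> take LEFT -> bravo
i=6: L=golf R=golf -> agree -> golf
i=7: L=india R=india -> agree -> india

Answer: <<<<<<< LEFT
bravo
=======
kilo
>>>>>>> RIGHT
bravo
delta
<<<<<<< LEFT
kilo
=======
delta
>>>>>>> RIGHT
bravo
bravo
golf
india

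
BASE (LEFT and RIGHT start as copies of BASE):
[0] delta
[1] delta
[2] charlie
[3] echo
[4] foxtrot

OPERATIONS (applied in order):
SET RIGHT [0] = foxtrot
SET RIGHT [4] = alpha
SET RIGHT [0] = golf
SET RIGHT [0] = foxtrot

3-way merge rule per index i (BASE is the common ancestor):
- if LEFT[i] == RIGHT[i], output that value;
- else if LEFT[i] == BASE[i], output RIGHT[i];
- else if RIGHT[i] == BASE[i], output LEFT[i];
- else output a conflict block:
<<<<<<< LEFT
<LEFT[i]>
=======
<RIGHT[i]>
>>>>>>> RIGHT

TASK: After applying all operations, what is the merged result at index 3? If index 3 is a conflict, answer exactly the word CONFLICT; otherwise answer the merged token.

Final LEFT:  [delta, delta, charlie, echo, foxtrot]
Final RIGHT: [foxtrot, delta, charlie, echo, alpha]
i=0: L=delta=BASE, R=foxtrot -> take RIGHT -> foxtrot
i=1: L=delta R=delta -> agree -> delta
i=2: L=charlie R=charlie -> agree -> charlie
i=3: L=echo R=echo -> agree -> echo
i=4: L=foxtrot=BASE, R=alpha -> take RIGHT -> alpha
Index 3 -> echo

Answer: echo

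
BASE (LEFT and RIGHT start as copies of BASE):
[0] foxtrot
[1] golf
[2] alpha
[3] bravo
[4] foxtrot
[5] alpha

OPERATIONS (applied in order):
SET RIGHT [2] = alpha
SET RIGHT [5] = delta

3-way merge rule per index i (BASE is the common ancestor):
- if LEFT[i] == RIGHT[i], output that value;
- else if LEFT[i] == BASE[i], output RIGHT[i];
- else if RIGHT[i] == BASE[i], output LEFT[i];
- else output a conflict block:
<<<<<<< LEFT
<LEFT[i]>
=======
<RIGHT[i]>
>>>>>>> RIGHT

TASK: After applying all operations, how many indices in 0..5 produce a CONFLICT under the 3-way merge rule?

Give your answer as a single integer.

Final LEFT:  [foxtrot, golf, alpha, bravo, foxtrot, alpha]
Final RIGHT: [foxtrot, golf, alpha, bravo, foxtrot, delta]
i=0: L=foxtrot R=foxtrot -> agree -> foxtrot
i=1: L=golf R=golf -> agree -> golf
i=2: L=alpha R=alpha -> agree -> alpha
i=3: L=bravo R=bravo -> agree -> bravo
i=4: L=foxtrot R=foxtrot -> agree -> foxtrot
i=5: L=alpha=BASE, R=delta -> take RIGHT -> delta
Conflict count: 0

Answer: 0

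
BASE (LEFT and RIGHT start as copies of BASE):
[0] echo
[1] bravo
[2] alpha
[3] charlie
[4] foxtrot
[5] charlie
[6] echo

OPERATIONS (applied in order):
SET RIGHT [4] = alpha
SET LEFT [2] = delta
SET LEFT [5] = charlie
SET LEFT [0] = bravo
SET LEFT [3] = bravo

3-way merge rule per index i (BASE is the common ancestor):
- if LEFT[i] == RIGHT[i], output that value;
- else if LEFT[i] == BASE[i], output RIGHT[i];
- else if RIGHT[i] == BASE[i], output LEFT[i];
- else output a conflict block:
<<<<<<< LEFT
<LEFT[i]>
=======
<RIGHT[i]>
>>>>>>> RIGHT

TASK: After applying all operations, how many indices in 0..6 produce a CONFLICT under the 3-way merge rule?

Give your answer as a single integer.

Final LEFT:  [bravo, bravo, delta, bravo, foxtrot, charlie, echo]
Final RIGHT: [echo, bravo, alpha, charlie, alpha, charlie, echo]
i=0: L=bravo, R=echo=BASE -> take LEFT -> bravo
i=1: L=bravo R=bravo -> agree -> bravo
i=2: L=delta, R=alpha=BASE -> take LEFT -> delta
i=3: L=bravo, R=charlie=BASE -> take LEFT -> bravo
i=4: L=foxtrot=BASE, R=alpha -> take RIGHT -> alpha
i=5: L=charlie R=charlie -> agree -> charlie
i=6: L=echo R=echo -> agree -> echo
Conflict count: 0

Answer: 0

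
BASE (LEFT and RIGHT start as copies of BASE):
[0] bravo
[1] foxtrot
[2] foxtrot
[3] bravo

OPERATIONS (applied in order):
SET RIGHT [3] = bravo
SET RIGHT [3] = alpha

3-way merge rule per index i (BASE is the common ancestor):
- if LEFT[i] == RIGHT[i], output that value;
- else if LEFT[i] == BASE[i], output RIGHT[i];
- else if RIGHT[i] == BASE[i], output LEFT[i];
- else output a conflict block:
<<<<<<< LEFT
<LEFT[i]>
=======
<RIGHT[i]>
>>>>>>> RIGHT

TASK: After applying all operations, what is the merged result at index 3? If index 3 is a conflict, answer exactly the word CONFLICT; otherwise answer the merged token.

Final LEFT:  [bravo, foxtrot, foxtrot, bravo]
Final RIGHT: [bravo, foxtrot, foxtrot, alpha]
i=0: L=bravo R=bravo -> agree -> bravo
i=1: L=foxtrot R=foxtrot -> agree -> foxtrot
i=2: L=foxtrot R=foxtrot -> agree -> foxtrot
i=3: L=bravo=BASE, R=alpha -> take RIGHT -> alpha
Index 3 -> alpha

Answer: alpha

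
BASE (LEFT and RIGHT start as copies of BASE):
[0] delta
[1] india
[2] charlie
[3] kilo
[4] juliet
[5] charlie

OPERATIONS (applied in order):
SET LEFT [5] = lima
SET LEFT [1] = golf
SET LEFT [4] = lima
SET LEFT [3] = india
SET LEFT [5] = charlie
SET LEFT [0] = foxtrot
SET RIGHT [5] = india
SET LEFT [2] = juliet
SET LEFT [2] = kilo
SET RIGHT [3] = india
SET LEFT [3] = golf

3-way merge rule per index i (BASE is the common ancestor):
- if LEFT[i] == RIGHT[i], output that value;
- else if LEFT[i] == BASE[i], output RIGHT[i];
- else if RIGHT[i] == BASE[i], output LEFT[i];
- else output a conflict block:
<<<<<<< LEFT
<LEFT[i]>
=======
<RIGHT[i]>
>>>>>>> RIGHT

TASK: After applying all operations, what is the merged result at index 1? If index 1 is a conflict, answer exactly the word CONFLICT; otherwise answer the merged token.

Answer: golf

Derivation:
Final LEFT:  [foxtrot, golf, kilo, golf, lima, charlie]
Final RIGHT: [delta, india, charlie, india, juliet, india]
i=0: L=foxtrot, R=delta=BASE -> take LEFT -> foxtrot
i=1: L=golf, R=india=BASE -> take LEFT -> golf
i=2: L=kilo, R=charlie=BASE -> take LEFT -> kilo
i=3: BASE=kilo L=golf R=india all differ -> CONFLICT
i=4: L=lima, R=juliet=BASE -> take LEFT -> lima
i=5: L=charlie=BASE, R=india -> take RIGHT -> india
Index 1 -> golf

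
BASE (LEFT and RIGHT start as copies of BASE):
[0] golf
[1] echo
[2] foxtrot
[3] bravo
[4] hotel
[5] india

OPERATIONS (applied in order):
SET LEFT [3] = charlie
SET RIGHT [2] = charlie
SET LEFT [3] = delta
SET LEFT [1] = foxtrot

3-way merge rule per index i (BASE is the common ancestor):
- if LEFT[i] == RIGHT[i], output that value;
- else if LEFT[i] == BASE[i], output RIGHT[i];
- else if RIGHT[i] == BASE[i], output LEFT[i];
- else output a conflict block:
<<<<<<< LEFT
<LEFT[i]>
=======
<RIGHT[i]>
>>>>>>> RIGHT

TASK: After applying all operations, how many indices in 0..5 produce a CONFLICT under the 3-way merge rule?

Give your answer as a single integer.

Final LEFT:  [golf, foxtrot, foxtrot, delta, hotel, india]
Final RIGHT: [golf, echo, charlie, bravo, hotel, india]
i=0: L=golf R=golf -> agree -> golf
i=1: L=foxtrot, R=echo=BASE -> take LEFT -> foxtrot
i=2: L=foxtrot=BASE, R=charlie -> take RIGHT -> charlie
i=3: L=delta, R=bravo=BASE -> take LEFT -> delta
i=4: L=hotel R=hotel -> agree -> hotel
i=5: L=india R=india -> agree -> india
Conflict count: 0

Answer: 0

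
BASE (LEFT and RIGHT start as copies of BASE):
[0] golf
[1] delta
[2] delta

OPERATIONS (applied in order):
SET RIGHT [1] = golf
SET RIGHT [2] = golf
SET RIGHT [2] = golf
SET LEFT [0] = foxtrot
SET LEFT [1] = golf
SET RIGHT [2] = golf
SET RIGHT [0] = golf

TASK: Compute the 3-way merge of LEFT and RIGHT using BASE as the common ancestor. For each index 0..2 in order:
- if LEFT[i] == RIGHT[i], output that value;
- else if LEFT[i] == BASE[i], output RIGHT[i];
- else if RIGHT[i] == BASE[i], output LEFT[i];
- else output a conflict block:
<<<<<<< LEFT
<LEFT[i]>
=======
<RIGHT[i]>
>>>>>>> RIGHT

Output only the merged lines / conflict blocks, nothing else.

Final LEFT:  [foxtrot, golf, delta]
Final RIGHT: [golf, golf, golf]
i=0: L=foxtrot, R=golf=BASE -> take LEFT -> foxtrot
i=1: L=golf R=golf -> agree -> golf
i=2: L=delta=BASE, R=golf -> take RIGHT -> golf

Answer: foxtrot
golf
golf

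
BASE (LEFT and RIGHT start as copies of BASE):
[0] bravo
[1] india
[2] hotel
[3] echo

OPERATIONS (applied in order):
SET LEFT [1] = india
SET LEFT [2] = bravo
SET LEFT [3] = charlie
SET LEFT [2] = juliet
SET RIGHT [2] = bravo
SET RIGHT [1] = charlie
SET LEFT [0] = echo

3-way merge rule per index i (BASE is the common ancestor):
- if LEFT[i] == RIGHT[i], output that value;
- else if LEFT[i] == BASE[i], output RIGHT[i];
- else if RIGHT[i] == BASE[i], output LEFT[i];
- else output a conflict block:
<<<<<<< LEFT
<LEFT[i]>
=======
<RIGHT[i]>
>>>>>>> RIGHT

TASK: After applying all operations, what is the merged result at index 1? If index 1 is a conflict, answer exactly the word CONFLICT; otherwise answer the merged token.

Answer: charlie

Derivation:
Final LEFT:  [echo, india, juliet, charlie]
Final RIGHT: [bravo, charlie, bravo, echo]
i=0: L=echo, R=bravo=BASE -> take LEFT -> echo
i=1: L=india=BASE, R=charlie -> take RIGHT -> charlie
i=2: BASE=hotel L=juliet R=bravo all differ -> CONFLICT
i=3: L=charlie, R=echo=BASE -> take LEFT -> charlie
Index 1 -> charlie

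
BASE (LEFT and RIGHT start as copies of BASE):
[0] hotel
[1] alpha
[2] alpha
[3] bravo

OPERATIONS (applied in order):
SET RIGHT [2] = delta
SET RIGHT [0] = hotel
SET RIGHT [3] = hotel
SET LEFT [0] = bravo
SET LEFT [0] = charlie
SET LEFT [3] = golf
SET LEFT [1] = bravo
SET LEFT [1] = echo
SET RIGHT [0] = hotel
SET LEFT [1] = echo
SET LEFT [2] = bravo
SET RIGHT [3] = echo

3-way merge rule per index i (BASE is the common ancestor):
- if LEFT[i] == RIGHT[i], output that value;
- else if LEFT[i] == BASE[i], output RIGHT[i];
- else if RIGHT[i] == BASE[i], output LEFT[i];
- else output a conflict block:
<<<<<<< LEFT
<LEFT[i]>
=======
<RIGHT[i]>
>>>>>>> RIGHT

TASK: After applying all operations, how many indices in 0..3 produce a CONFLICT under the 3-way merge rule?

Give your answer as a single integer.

Final LEFT:  [charlie, echo, bravo, golf]
Final RIGHT: [hotel, alpha, delta, echo]
i=0: L=charlie, R=hotel=BASE -> take LEFT -> charlie
i=1: L=echo, R=alpha=BASE -> take LEFT -> echo
i=2: BASE=alpha L=bravo R=delta all differ -> CONFLICT
i=3: BASE=bravo L=golf R=echo all differ -> CONFLICT
Conflict count: 2

Answer: 2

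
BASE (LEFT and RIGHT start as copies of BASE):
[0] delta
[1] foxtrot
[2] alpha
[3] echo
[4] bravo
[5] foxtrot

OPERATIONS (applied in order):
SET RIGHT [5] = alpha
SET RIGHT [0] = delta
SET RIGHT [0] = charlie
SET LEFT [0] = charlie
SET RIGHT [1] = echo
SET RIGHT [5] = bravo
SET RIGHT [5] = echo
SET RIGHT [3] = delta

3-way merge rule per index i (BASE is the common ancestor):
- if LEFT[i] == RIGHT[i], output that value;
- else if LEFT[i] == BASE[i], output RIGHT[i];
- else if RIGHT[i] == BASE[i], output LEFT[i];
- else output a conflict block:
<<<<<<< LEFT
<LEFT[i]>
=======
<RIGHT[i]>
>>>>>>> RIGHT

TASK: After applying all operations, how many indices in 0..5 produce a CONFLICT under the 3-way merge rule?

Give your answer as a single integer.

Answer: 0

Derivation:
Final LEFT:  [charlie, foxtrot, alpha, echo, bravo, foxtrot]
Final RIGHT: [charlie, echo, alpha, delta, bravo, echo]
i=0: L=charlie R=charlie -> agree -> charlie
i=1: L=foxtrot=BASE, R=echo -> take RIGHT -> echo
i=2: L=alpha R=alpha -> agree -> alpha
i=3: L=echo=BASE, R=delta -> take RIGHT -> delta
i=4: L=bravo R=bravo -> agree -> bravo
i=5: L=foxtrot=BASE, R=echo -> take RIGHT -> echo
Conflict count: 0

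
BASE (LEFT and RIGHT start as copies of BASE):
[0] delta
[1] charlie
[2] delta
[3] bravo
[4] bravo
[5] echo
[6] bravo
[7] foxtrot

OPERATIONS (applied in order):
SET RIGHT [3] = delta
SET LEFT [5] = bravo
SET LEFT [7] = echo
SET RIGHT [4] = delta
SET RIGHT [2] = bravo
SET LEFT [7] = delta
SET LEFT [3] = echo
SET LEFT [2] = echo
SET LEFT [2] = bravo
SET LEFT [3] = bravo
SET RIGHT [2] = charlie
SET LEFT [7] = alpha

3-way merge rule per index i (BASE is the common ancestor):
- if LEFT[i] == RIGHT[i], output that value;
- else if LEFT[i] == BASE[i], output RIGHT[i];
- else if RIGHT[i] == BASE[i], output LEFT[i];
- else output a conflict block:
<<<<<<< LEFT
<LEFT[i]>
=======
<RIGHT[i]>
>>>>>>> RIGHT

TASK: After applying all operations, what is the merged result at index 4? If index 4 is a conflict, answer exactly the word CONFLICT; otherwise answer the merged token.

Answer: delta

Derivation:
Final LEFT:  [delta, charlie, bravo, bravo, bravo, bravo, bravo, alpha]
Final RIGHT: [delta, charlie, charlie, delta, delta, echo, bravo, foxtrot]
i=0: L=delta R=delta -> agree -> delta
i=1: L=charlie R=charlie -> agree -> charlie
i=2: BASE=delta L=bravo R=charlie all differ -> CONFLICT
i=3: L=bravo=BASE, R=delta -> take RIGHT -> delta
i=4: L=bravo=BASE, R=delta -> take RIGHT -> delta
i=5: L=bravo, R=echo=BASE -> take LEFT -> bravo
i=6: L=bravo R=bravo -> agree -> bravo
i=7: L=alpha, R=foxtrot=BASE -> take LEFT -> alpha
Index 4 -> delta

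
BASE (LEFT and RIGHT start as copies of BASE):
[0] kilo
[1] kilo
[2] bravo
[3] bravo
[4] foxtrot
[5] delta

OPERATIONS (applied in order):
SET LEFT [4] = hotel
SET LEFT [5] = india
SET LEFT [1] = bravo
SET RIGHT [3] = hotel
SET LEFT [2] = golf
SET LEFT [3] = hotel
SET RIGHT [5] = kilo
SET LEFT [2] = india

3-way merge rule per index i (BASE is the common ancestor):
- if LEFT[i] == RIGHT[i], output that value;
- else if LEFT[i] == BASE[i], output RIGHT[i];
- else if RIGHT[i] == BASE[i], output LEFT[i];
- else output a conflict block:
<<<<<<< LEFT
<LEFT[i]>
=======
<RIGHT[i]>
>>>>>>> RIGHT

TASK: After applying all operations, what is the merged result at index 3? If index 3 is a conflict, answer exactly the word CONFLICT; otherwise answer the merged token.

Final LEFT:  [kilo, bravo, india, hotel, hotel, india]
Final RIGHT: [kilo, kilo, bravo, hotel, foxtrot, kilo]
i=0: L=kilo R=kilo -> agree -> kilo
i=1: L=bravo, R=kilo=BASE -> take LEFT -> bravo
i=2: L=india, R=bravo=BASE -> take LEFT -> india
i=3: L=hotel R=hotel -> agree -> hotel
i=4: L=hotel, R=foxtrot=BASE -> take LEFT -> hotel
i=5: BASE=delta L=india R=kilo all differ -> CONFLICT
Index 3 -> hotel

Answer: hotel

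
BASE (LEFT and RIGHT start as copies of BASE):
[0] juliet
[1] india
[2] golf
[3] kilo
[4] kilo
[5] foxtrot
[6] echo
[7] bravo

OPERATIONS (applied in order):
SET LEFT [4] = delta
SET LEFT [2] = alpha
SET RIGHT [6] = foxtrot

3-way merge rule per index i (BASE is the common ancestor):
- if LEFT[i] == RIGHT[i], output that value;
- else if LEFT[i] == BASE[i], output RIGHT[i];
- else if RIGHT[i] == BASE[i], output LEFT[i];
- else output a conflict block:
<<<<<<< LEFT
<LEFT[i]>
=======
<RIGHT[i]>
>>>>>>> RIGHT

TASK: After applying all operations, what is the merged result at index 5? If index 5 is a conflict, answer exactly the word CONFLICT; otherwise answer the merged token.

Final LEFT:  [juliet, india, alpha, kilo, delta, foxtrot, echo, bravo]
Final RIGHT: [juliet, india, golf, kilo, kilo, foxtrot, foxtrot, bravo]
i=0: L=juliet R=juliet -> agree -> juliet
i=1: L=india R=india -> agree -> india
i=2: L=alpha, R=golf=BASE -> take LEFT -> alpha
i=3: L=kilo R=kilo -> agree -> kilo
i=4: L=delta, R=kilo=BASE -> take LEFT -> delta
i=5: L=foxtrot R=foxtrot -> agree -> foxtrot
i=6: L=echo=BASE, R=foxtrot -> take RIGHT -> foxtrot
i=7: L=bravo R=bravo -> agree -> bravo
Index 5 -> foxtrot

Answer: foxtrot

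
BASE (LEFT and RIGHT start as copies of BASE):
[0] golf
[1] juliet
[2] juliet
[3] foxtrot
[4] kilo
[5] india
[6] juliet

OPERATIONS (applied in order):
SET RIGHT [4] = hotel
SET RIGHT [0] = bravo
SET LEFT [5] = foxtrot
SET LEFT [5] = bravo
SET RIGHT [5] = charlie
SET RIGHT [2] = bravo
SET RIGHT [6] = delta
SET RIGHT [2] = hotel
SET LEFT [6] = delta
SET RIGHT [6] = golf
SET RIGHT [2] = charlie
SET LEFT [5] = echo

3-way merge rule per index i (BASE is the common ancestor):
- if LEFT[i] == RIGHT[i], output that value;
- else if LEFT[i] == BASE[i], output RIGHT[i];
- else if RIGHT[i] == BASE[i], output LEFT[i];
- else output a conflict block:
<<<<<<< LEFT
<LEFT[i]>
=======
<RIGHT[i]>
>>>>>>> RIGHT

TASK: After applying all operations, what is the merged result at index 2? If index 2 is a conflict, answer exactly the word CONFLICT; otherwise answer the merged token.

Answer: charlie

Derivation:
Final LEFT:  [golf, juliet, juliet, foxtrot, kilo, echo, delta]
Final RIGHT: [bravo, juliet, charlie, foxtrot, hotel, charlie, golf]
i=0: L=golf=BASE, R=bravo -> take RIGHT -> bravo
i=1: L=juliet R=juliet -> agree -> juliet
i=2: L=juliet=BASE, R=charlie -> take RIGHT -> charlie
i=3: L=foxtrot R=foxtrot -> agree -> foxtrot
i=4: L=kilo=BASE, R=hotel -> take RIGHT -> hotel
i=5: BASE=india L=echo R=charlie all differ -> CONFLICT
i=6: BASE=juliet L=delta R=golf all differ -> CONFLICT
Index 2 -> charlie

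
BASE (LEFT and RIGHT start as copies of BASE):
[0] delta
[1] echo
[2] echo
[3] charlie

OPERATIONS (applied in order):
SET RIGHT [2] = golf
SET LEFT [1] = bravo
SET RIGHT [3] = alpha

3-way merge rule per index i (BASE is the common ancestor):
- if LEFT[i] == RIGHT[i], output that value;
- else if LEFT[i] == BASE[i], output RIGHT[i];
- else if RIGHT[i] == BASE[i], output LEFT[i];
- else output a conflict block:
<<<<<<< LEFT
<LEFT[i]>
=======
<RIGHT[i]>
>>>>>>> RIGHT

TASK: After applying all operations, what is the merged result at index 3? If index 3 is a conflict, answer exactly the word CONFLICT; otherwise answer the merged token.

Final LEFT:  [delta, bravo, echo, charlie]
Final RIGHT: [delta, echo, golf, alpha]
i=0: L=delta R=delta -> agree -> delta
i=1: L=bravo, R=echo=BASE -> take LEFT -> bravo
i=2: L=echo=BASE, R=golf -> take RIGHT -> golf
i=3: L=charlie=BASE, R=alpha -> take RIGHT -> alpha
Index 3 -> alpha

Answer: alpha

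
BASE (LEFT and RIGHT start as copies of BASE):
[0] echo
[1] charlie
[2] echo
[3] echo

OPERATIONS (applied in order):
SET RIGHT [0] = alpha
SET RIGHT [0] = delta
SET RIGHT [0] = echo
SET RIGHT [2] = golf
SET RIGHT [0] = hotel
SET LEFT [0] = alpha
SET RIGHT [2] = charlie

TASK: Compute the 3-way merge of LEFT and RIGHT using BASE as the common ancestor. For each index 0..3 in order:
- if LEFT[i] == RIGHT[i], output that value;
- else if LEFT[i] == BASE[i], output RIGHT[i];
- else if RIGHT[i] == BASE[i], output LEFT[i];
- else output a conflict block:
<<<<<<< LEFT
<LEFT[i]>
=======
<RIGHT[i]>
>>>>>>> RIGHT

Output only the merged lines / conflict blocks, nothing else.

Answer: <<<<<<< LEFT
alpha
=======
hotel
>>>>>>> RIGHT
charlie
charlie
echo

Derivation:
Final LEFT:  [alpha, charlie, echo, echo]
Final RIGHT: [hotel, charlie, charlie, echo]
i=0: BASE=echo L=alpha R=hotel all differ -> CONFLICT
i=1: L=charlie R=charlie -> agree -> charlie
i=2: L=echo=BASE, R=charlie -> take RIGHT -> charlie
i=3: L=echo R=echo -> agree -> echo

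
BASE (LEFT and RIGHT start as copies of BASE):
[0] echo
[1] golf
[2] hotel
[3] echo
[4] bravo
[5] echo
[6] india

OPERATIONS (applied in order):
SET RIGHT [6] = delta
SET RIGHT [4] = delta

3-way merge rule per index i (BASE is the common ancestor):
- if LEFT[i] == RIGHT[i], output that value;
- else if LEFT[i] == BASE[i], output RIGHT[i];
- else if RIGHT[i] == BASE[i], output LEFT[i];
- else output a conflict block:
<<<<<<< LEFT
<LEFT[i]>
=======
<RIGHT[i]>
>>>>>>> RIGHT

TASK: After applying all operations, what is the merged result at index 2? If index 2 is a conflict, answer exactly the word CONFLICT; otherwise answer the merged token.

Final LEFT:  [echo, golf, hotel, echo, bravo, echo, india]
Final RIGHT: [echo, golf, hotel, echo, delta, echo, delta]
i=0: L=echo R=echo -> agree -> echo
i=1: L=golf R=golf -> agree -> golf
i=2: L=hotel R=hotel -> agree -> hotel
i=3: L=echo R=echo -> agree -> echo
i=4: L=bravo=BASE, R=delta -> take RIGHT -> delta
i=5: L=echo R=echo -> agree -> echo
i=6: L=india=BASE, R=delta -> take RIGHT -> delta
Index 2 -> hotel

Answer: hotel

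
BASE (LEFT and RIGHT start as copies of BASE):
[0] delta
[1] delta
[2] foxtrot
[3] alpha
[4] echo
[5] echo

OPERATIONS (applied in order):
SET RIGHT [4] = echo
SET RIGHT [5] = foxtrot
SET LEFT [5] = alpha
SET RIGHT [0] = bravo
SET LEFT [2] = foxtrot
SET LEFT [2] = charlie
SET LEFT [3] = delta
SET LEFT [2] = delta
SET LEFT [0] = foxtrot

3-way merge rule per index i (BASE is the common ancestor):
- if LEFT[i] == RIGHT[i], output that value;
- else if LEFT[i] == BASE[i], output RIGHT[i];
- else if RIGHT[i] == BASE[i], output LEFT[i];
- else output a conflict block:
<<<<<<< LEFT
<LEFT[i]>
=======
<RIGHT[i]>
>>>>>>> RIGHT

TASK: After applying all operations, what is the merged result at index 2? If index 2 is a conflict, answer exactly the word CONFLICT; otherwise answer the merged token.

Answer: delta

Derivation:
Final LEFT:  [foxtrot, delta, delta, delta, echo, alpha]
Final RIGHT: [bravo, delta, foxtrot, alpha, echo, foxtrot]
i=0: BASE=delta L=foxtrot R=bravo all differ -> CONFLICT
i=1: L=delta R=delta -> agree -> delta
i=2: L=delta, R=foxtrot=BASE -> take LEFT -> delta
i=3: L=delta, R=alpha=BASE -> take LEFT -> delta
i=4: L=echo R=echo -> agree -> echo
i=5: BASE=echo L=alpha R=foxtrot all differ -> CONFLICT
Index 2 -> delta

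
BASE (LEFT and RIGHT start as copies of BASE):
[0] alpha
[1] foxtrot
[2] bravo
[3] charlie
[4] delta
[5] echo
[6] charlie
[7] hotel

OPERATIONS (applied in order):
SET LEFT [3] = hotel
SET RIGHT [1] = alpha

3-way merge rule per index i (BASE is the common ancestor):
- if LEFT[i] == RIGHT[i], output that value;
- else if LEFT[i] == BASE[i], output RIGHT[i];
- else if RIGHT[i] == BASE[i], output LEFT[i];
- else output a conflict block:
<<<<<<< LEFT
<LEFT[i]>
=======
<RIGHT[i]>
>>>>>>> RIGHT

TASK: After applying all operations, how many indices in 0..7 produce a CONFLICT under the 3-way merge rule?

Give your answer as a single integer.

Answer: 0

Derivation:
Final LEFT:  [alpha, foxtrot, bravo, hotel, delta, echo, charlie, hotel]
Final RIGHT: [alpha, alpha, bravo, charlie, delta, echo, charlie, hotel]
i=0: L=alpha R=alpha -> agree -> alpha
i=1: L=foxtrot=BASE, R=alpha -> take RIGHT -> alpha
i=2: L=bravo R=bravo -> agree -> bravo
i=3: L=hotel, R=charlie=BASE -> take LEFT -> hotel
i=4: L=delta R=delta -> agree -> delta
i=5: L=echo R=echo -> agree -> echo
i=6: L=charlie R=charlie -> agree -> charlie
i=7: L=hotel R=hotel -> agree -> hotel
Conflict count: 0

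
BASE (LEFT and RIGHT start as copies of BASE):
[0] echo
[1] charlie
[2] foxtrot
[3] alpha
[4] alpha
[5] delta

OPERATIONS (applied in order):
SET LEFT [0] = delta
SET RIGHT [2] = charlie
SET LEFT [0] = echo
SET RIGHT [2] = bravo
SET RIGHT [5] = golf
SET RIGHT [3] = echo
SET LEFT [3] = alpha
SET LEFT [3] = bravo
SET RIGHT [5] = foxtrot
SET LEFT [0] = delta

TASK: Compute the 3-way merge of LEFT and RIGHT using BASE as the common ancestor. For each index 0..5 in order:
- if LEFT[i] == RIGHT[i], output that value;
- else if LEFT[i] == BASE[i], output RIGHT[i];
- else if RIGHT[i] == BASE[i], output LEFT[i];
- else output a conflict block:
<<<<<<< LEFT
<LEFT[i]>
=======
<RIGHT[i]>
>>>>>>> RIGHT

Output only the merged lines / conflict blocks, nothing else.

Final LEFT:  [delta, charlie, foxtrot, bravo, alpha, delta]
Final RIGHT: [echo, charlie, bravo, echo, alpha, foxtrot]
i=0: L=delta, R=echo=BASE -> take LEFT -> delta
i=1: L=charlie R=charlie -> agree -> charlie
i=2: L=foxtrot=BASE, R=bravo -> take RIGHT -> bravo
i=3: BASE=alpha L=bravo R=echo all differ -> CONFLICT
i=4: L=alpha R=alpha -> agree -> alpha
i=5: L=delta=BASE, R=foxtrot -> take RIGHT -> foxtrot

Answer: delta
charlie
bravo
<<<<<<< LEFT
bravo
=======
echo
>>>>>>> RIGHT
alpha
foxtrot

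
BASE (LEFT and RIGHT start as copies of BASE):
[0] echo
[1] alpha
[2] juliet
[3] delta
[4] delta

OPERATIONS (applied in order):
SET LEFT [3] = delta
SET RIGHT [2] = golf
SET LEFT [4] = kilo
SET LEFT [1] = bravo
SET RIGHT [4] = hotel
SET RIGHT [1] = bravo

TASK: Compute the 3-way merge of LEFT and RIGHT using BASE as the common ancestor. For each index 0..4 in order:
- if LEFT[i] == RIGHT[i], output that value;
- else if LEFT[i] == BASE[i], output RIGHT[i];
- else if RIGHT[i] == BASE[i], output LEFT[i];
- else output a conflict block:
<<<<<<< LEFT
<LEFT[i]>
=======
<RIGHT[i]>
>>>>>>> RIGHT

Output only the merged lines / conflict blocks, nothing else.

Final LEFT:  [echo, bravo, juliet, delta, kilo]
Final RIGHT: [echo, bravo, golf, delta, hotel]
i=0: L=echo R=echo -> agree -> echo
i=1: L=bravo R=bravo -> agree -> bravo
i=2: L=juliet=BASE, R=golf -> take RIGHT -> golf
i=3: L=delta R=delta -> agree -> delta
i=4: BASE=delta L=kilo R=hotel all differ -> CONFLICT

Answer: echo
bravo
golf
delta
<<<<<<< LEFT
kilo
=======
hotel
>>>>>>> RIGHT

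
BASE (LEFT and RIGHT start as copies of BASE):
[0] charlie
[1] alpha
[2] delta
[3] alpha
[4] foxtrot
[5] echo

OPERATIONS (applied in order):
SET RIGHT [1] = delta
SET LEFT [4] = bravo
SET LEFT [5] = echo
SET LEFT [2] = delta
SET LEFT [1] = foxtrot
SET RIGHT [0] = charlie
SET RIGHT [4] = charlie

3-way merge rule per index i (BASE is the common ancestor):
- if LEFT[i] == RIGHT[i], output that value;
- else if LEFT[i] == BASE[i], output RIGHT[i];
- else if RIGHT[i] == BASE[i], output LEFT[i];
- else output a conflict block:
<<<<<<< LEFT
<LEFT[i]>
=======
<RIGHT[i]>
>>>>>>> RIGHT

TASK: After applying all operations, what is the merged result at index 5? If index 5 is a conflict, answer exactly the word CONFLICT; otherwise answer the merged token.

Final LEFT:  [charlie, foxtrot, delta, alpha, bravo, echo]
Final RIGHT: [charlie, delta, delta, alpha, charlie, echo]
i=0: L=charlie R=charlie -> agree -> charlie
i=1: BASE=alpha L=foxtrot R=delta all differ -> CONFLICT
i=2: L=delta R=delta -> agree -> delta
i=3: L=alpha R=alpha -> agree -> alpha
i=4: BASE=foxtrot L=bravo R=charlie all differ -> CONFLICT
i=5: L=echo R=echo -> agree -> echo
Index 5 -> echo

Answer: echo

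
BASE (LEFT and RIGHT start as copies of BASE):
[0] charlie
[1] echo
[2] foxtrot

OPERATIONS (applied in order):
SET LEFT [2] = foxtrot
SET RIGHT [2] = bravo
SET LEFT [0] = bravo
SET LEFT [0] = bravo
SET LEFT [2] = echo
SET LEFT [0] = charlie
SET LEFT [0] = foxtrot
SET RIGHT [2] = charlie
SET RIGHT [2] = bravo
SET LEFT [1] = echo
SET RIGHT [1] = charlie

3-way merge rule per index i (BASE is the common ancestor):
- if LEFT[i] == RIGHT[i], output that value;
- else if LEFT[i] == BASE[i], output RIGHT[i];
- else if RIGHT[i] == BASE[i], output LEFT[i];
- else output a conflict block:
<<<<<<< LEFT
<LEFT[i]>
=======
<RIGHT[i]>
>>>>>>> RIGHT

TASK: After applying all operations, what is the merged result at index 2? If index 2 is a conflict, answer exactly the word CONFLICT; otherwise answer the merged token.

Answer: CONFLICT

Derivation:
Final LEFT:  [foxtrot, echo, echo]
Final RIGHT: [charlie, charlie, bravo]
i=0: L=foxtrot, R=charlie=BASE -> take LEFT -> foxtrot
i=1: L=echo=BASE, R=charlie -> take RIGHT -> charlie
i=2: BASE=foxtrot L=echo R=bravo all differ -> CONFLICT
Index 2 -> CONFLICT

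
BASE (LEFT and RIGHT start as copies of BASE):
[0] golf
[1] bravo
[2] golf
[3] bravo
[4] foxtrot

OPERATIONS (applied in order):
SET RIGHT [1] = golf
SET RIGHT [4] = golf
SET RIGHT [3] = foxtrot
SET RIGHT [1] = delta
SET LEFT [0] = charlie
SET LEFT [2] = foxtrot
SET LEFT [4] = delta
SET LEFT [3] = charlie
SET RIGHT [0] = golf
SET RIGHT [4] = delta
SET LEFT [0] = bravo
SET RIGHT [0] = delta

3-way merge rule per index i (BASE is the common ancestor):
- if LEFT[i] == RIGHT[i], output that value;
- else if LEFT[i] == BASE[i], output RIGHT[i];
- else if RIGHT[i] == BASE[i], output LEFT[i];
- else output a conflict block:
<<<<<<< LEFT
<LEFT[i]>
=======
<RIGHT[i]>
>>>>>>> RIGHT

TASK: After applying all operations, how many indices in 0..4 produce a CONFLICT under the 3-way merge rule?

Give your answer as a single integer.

Final LEFT:  [bravo, bravo, foxtrot, charlie, delta]
Final RIGHT: [delta, delta, golf, foxtrot, delta]
i=0: BASE=golf L=bravo R=delta all differ -> CONFLICT
i=1: L=bravo=BASE, R=delta -> take RIGHT -> delta
i=2: L=foxtrot, R=golf=BASE -> take LEFT -> foxtrot
i=3: BASE=bravo L=charlie R=foxtrot all differ -> CONFLICT
i=4: L=delta R=delta -> agree -> delta
Conflict count: 2

Answer: 2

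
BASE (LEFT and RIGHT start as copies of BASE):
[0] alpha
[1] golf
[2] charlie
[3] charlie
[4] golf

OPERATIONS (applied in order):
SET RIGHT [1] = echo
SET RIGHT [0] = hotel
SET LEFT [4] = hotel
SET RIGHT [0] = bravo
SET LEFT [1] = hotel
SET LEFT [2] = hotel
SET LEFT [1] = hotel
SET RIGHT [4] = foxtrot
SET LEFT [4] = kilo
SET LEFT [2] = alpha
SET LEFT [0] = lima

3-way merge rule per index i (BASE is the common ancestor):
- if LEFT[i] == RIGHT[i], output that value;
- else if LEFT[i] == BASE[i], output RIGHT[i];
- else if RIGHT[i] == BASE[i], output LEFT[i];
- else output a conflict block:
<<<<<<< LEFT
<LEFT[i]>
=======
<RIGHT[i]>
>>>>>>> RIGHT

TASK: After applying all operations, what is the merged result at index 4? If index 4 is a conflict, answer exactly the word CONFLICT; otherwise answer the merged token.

Answer: CONFLICT

Derivation:
Final LEFT:  [lima, hotel, alpha, charlie, kilo]
Final RIGHT: [bravo, echo, charlie, charlie, foxtrot]
i=0: BASE=alpha L=lima R=bravo all differ -> CONFLICT
i=1: BASE=golf L=hotel R=echo all differ -> CONFLICT
i=2: L=alpha, R=charlie=BASE -> take LEFT -> alpha
i=3: L=charlie R=charlie -> agree -> charlie
i=4: BASE=golf L=kilo R=foxtrot all differ -> CONFLICT
Index 4 -> CONFLICT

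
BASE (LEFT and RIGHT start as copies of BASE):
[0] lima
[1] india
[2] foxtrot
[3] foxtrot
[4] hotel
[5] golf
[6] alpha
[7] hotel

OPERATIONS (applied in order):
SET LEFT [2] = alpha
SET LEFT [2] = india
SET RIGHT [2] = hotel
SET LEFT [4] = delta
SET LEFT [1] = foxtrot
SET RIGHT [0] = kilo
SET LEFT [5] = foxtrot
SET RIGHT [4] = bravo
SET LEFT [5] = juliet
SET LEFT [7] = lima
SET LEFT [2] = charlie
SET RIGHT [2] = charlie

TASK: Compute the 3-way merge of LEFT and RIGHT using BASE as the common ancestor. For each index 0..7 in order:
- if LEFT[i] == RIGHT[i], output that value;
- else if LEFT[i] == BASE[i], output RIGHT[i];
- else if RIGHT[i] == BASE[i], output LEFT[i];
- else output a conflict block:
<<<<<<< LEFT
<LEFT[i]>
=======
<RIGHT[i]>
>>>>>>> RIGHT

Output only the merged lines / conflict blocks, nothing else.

Final LEFT:  [lima, foxtrot, charlie, foxtrot, delta, juliet, alpha, lima]
Final RIGHT: [kilo, india, charlie, foxtrot, bravo, golf, alpha, hotel]
i=0: L=lima=BASE, R=kilo -> take RIGHT -> kilo
i=1: L=foxtrot, R=india=BASE -> take LEFT -> foxtrot
i=2: L=charlie R=charlie -> agree -> charlie
i=3: L=foxtrot R=foxtrot -> agree -> foxtrot
i=4: BASE=hotel L=delta R=bravo all differ -> CONFLICT
i=5: L=juliet, R=golf=BASE -> take LEFT -> juliet
i=6: L=alpha R=alpha -> agree -> alpha
i=7: L=lima, R=hotel=BASE -> take LEFT -> lima

Answer: kilo
foxtrot
charlie
foxtrot
<<<<<<< LEFT
delta
=======
bravo
>>>>>>> RIGHT
juliet
alpha
lima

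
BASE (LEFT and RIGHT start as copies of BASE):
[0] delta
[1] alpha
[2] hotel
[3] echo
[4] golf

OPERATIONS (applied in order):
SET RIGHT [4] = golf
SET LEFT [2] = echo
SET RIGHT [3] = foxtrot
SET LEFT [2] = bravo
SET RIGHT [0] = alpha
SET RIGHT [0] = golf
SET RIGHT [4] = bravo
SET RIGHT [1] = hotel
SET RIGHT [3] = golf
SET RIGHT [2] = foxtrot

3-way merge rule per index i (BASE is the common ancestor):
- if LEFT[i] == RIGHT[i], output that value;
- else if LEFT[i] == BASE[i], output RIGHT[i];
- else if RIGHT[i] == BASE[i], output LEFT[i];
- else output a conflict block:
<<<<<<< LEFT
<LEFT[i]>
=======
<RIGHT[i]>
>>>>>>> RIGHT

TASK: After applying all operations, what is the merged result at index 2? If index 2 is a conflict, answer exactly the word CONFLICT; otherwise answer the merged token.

Final LEFT:  [delta, alpha, bravo, echo, golf]
Final RIGHT: [golf, hotel, foxtrot, golf, bravo]
i=0: L=delta=BASE, R=golf -> take RIGHT -> golf
i=1: L=alpha=BASE, R=hotel -> take RIGHT -> hotel
i=2: BASE=hotel L=bravo R=foxtrot all differ -> CONFLICT
i=3: L=echo=BASE, R=golf -> take RIGHT -> golf
i=4: L=golf=BASE, R=bravo -> take RIGHT -> bravo
Index 2 -> CONFLICT

Answer: CONFLICT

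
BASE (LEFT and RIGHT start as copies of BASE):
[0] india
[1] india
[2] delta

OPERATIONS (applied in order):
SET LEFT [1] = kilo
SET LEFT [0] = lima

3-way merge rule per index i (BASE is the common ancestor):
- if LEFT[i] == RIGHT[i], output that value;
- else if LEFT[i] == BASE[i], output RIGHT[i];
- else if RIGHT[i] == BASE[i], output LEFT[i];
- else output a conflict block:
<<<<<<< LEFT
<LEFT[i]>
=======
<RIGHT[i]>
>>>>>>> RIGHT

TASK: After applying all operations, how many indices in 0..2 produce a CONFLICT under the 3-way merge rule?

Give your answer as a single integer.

Final LEFT:  [lima, kilo, delta]
Final RIGHT: [india, india, delta]
i=0: L=lima, R=india=BASE -> take LEFT -> lima
i=1: L=kilo, R=india=BASE -> take LEFT -> kilo
i=2: L=delta R=delta -> agree -> delta
Conflict count: 0

Answer: 0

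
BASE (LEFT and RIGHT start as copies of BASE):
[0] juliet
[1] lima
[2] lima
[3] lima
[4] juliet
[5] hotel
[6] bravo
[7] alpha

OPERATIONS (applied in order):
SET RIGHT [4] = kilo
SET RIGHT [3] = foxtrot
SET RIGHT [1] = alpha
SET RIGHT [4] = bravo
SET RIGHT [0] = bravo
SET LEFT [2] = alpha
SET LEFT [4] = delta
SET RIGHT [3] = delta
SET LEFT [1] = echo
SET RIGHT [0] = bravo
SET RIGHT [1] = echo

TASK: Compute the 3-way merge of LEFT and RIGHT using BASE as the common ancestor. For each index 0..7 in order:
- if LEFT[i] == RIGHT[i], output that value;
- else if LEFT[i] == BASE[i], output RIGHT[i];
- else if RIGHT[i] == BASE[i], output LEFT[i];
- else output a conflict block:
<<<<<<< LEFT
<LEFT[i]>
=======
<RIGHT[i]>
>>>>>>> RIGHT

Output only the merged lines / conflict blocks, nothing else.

Answer: bravo
echo
alpha
delta
<<<<<<< LEFT
delta
=======
bravo
>>>>>>> RIGHT
hotel
bravo
alpha

Derivation:
Final LEFT:  [juliet, echo, alpha, lima, delta, hotel, bravo, alpha]
Final RIGHT: [bravo, echo, lima, delta, bravo, hotel, bravo, alpha]
i=0: L=juliet=BASE, R=bravo -> take RIGHT -> bravo
i=1: L=echo R=echo -> agree -> echo
i=2: L=alpha, R=lima=BASE -> take LEFT -> alpha
i=3: L=lima=BASE, R=delta -> take RIGHT -> delta
i=4: BASE=juliet L=delta R=bravo all differ -> CONFLICT
i=5: L=hotel R=hotel -> agree -> hotel
i=6: L=bravo R=bravo -> agree -> bravo
i=7: L=alpha R=alpha -> agree -> alpha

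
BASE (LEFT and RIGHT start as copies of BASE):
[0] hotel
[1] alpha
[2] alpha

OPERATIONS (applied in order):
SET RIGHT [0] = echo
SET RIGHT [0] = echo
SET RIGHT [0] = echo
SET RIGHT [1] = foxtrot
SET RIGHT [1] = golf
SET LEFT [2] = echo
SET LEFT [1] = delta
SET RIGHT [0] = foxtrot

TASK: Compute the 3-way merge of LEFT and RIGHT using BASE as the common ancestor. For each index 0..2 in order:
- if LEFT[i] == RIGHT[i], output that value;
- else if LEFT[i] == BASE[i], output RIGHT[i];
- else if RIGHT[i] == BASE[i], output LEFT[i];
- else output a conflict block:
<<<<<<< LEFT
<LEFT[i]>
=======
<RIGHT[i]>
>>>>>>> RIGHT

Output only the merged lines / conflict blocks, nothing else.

Answer: foxtrot
<<<<<<< LEFT
delta
=======
golf
>>>>>>> RIGHT
echo

Derivation:
Final LEFT:  [hotel, delta, echo]
Final RIGHT: [foxtrot, golf, alpha]
i=0: L=hotel=BASE, R=foxtrot -> take RIGHT -> foxtrot
i=1: BASE=alpha L=delta R=golf all differ -> CONFLICT
i=2: L=echo, R=alpha=BASE -> take LEFT -> echo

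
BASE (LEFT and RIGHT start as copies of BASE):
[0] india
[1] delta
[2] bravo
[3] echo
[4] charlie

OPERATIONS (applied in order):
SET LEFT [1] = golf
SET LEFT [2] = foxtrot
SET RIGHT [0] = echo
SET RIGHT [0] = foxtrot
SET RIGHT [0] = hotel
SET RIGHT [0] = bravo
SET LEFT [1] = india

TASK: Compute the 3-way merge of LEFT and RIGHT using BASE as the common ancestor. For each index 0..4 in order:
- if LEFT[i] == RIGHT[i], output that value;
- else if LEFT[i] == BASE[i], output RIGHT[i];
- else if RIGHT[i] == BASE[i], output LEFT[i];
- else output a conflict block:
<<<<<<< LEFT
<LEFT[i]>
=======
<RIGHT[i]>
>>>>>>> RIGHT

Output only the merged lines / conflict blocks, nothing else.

Final LEFT:  [india, india, foxtrot, echo, charlie]
Final RIGHT: [bravo, delta, bravo, echo, charlie]
i=0: L=india=BASE, R=bravo -> take RIGHT -> bravo
i=1: L=india, R=delta=BASE -> take LEFT -> india
i=2: L=foxtrot, R=bravo=BASE -> take LEFT -> foxtrot
i=3: L=echo R=echo -> agree -> echo
i=4: L=charlie R=charlie -> agree -> charlie

Answer: bravo
india
foxtrot
echo
charlie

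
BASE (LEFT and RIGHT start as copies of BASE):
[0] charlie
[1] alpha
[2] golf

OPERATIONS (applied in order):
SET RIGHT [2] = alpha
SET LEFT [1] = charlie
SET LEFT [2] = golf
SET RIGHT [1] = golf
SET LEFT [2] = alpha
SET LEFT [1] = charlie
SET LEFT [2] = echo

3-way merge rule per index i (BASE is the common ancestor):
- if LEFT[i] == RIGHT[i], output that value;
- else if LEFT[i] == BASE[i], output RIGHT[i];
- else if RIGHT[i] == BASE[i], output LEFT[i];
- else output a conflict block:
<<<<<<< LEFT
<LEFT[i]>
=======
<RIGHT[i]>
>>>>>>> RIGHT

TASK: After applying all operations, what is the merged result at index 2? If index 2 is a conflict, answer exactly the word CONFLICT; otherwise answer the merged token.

Answer: CONFLICT

Derivation:
Final LEFT:  [charlie, charlie, echo]
Final RIGHT: [charlie, golf, alpha]
i=0: L=charlie R=charlie -> agree -> charlie
i=1: BASE=alpha L=charlie R=golf all differ -> CONFLICT
i=2: BASE=golf L=echo R=alpha all differ -> CONFLICT
Index 2 -> CONFLICT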